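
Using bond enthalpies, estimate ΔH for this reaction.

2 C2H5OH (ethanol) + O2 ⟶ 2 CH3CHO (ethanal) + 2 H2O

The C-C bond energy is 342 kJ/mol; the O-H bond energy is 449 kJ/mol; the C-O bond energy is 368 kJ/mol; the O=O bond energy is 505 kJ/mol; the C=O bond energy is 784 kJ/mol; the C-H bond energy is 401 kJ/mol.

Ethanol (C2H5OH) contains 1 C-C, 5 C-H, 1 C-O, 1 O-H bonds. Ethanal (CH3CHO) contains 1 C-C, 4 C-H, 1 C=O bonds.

ΔH ≈ −423 kJ

Bonds broken (reactants):
  C-C: 2 × 342 = 684
  C-H: 10 × 401 = 4010
  C-O: 2 × 368 = 736
  O-H: 2 × 449 = 898
  O=O: 1 × 505 = 505
  Σ(broken) = 6833 kJ
Bonds formed (products):
  C-C: 2 × 342 = 684
  C-H: 8 × 401 = 3208
  C=O: 2 × 784 = 1568
  O-H: 4 × 449 = 1796
  Σ(formed) = 7256 kJ
ΔH = Σ(broken) − Σ(formed) = 6833 − 7256 = −423 kJ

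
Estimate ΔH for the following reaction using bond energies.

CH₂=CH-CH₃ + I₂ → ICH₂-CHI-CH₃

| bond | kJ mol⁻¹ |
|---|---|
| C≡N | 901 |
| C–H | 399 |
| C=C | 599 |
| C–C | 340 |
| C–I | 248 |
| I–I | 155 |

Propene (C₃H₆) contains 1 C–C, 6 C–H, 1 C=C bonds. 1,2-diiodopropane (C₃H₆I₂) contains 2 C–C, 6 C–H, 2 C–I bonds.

ΔH ≈ −82 kJ

Bonds broken (reactants):
  C–C: 1 × 340 = 340
  C–H: 6 × 399 = 2394
  C=C: 1 × 599 = 599
  I–I: 1 × 155 = 155
  Σ(broken) = 3488 kJ
Bonds formed (products):
  C–C: 2 × 340 = 680
  C–H: 6 × 399 = 2394
  C–I: 2 × 248 = 496
  Σ(formed) = 3570 kJ
ΔH = Σ(broken) − Σ(formed) = 3488 − 3570 = −82 kJ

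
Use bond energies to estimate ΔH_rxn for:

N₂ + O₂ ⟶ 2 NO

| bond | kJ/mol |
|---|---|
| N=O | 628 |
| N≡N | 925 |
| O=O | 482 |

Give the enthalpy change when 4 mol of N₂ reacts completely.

Bonds broken (reactants):
  N≡N: 1 × 925 = 925
  O=O: 1 × 482 = 482
  Σ(broken) = 1407 kJ
Bonds formed (products):
  N=O: 2 × 628 = 1256
  Σ(formed) = 1256 kJ
ΔH = Σ(broken) − Σ(formed) = 1407 − 1256 = +151 kJ
For 4× the reaction as written: 4 × (+151) = +604 kJ

ΔH = +604 kJ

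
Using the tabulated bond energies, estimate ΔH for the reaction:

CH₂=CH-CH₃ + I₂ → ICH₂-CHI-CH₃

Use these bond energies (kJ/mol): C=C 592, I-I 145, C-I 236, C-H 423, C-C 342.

Bonds broken (reactants):
  C-C: 1 × 342 = 342
  C-H: 6 × 423 = 2538
  C=C: 1 × 592 = 592
  I-I: 1 × 145 = 145
  Σ(broken) = 3617 kJ
Bonds formed (products):
  C-C: 2 × 342 = 684
  C-H: 6 × 423 = 2538
  C-I: 2 × 236 = 472
  Σ(formed) = 3694 kJ
ΔH = Σ(broken) − Σ(formed) = 3617 − 3694 = −77 kJ

ΔH ≈ −77 kJ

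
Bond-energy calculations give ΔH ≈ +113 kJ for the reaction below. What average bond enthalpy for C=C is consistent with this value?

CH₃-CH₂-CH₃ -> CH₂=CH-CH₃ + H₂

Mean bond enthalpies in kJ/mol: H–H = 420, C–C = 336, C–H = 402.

Let D be the C=C bond energy.
Σ(broken) = 2×336 + 8×402 = 3888
Σ(formed) = 1×336 + 6×402 + 1×D + 1×420 = 3168 + D
ΔH = Σ(broken) − Σ(formed) = (3888) − (3168 + D) = +720 − D
Setting this equal to +113 kJ gives D = 607 kJ/mol.

D(C=C) ≈ 607 kJ/mol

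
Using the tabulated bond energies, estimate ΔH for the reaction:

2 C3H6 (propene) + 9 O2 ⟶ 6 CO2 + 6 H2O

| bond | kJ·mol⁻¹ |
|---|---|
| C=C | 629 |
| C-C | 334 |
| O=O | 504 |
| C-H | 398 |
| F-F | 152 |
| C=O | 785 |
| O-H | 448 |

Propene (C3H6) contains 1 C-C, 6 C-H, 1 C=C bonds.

Bonds broken (reactants):
  C-C: 2 × 334 = 668
  C-H: 12 × 398 = 4776
  C=C: 2 × 629 = 1258
  O=O: 9 × 504 = 4536
  Σ(broken) = 11238 kJ
Bonds formed (products):
  C=O: 12 × 785 = 9420
  O-H: 12 × 448 = 5376
  Σ(formed) = 14796 kJ
ΔH = Σ(broken) − Σ(formed) = 11238 − 14796 = −3558 kJ

ΔH ≈ −3558 kJ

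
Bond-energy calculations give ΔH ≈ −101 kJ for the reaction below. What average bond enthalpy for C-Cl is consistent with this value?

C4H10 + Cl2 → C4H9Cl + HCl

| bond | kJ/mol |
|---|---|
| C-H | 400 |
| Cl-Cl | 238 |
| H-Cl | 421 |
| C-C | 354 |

Let D be the C-Cl bond energy.
Σ(broken) = 3×354 + 10×400 + 1×238 = 5300
Σ(formed) = 3×354 + 1×D + 9×400 + 1×421 = 5083 + D
ΔH = Σ(broken) − Σ(formed) = (5300) − (5083 + D) = +217 − D
Setting this equal to −101 kJ gives D = 318 kJ/mol.

D(C-Cl) ≈ 318 kJ/mol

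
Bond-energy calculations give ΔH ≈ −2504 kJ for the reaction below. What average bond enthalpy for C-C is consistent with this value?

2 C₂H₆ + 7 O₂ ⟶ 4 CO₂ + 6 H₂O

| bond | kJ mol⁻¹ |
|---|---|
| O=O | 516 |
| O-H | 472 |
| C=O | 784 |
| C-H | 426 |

D(C-C) ≈ 354 kJ/mol

Let D be the C-C bond energy.
Σ(broken) = 2×D + 12×426 + 7×516 = 8724 + 2D
Σ(formed) = 8×784 + 12×472 = 11936
ΔH = Σ(broken) − Σ(formed) = (8724 + 2D) − (11936) = −3212 + 2D
Setting this equal to −2504 kJ gives 2D = 708, so D = 354 kJ/mol.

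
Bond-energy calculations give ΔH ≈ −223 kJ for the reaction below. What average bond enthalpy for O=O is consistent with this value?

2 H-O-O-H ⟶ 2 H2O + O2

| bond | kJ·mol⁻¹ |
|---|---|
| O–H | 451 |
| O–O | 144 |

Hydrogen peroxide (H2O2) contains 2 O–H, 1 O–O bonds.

Let D be the O=O bond energy.
Σ(broken) = 4×451 + 2×144 = 2092
Σ(formed) = 4×451 + 1×D = 1804 + D
ΔH = Σ(broken) − Σ(formed) = (2092) − (1804 + D) = +288 − D
Setting this equal to −223 kJ gives D = 511 kJ/mol.

D(O=O) ≈ 511 kJ/mol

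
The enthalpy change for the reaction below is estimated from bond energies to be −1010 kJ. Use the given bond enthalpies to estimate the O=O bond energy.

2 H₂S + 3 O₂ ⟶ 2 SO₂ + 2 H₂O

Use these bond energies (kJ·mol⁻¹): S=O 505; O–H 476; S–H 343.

D(O=O) ≈ 514 kJ/mol

Let D be the O=O bond energy.
Σ(broken) = 3×D + 4×343 = 1372 + 3D
Σ(formed) = 4×476 + 4×505 = 3924
ΔH = Σ(broken) − Σ(formed) = (1372 + 3D) − (3924) = −2552 + 3D
Setting this equal to −1010 kJ gives 3D = 1542, so D = 514 kJ/mol.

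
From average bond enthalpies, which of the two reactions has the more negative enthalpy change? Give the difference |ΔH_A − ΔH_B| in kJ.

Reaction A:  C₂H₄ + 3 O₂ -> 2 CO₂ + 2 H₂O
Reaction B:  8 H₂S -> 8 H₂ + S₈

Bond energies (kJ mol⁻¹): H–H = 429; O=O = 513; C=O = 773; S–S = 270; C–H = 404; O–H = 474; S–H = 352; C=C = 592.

Reaction A:
  Bonds broken (reactants):
    C–H: 4 × 404 = 1616
    C=C: 1 × 592 = 592
    O=O: 3 × 513 = 1539
    Σ(broken) = 3747 kJ
  Bonds formed (products):
    C=O: 4 × 773 = 3092
    O–H: 4 × 474 = 1896
    Σ(formed) = 4988 kJ
  ΔH_A = 3747 − 4988 = −1241 kJ
Reaction B:
  Bonds broken (reactants):
    S–H: 16 × 352 = 5632
    Σ(broken) = 5632 kJ
  Bonds formed (products):
    H–H: 8 × 429 = 3432
    S–S: 8 × 270 = 2160
    Σ(formed) = 5592 kJ
  ΔH_B = 5632 − 5592 = +40 kJ
ΔH_A − ΔH_B = −1281 kJ, so reaction A has the more negative ΔH; |ΔH_A − ΔH_B| = 1281 kJ.

Reaction A, by 1281 kJ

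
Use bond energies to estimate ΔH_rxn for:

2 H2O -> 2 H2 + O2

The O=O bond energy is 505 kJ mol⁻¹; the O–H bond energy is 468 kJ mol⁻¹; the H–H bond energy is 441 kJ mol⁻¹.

ΔH ≈ +485 kJ

Bonds broken (reactants):
  O–H: 4 × 468 = 1872
  Σ(broken) = 1872 kJ
Bonds formed (products):
  H–H: 2 × 441 = 882
  O=O: 1 × 505 = 505
  Σ(formed) = 1387 kJ
ΔH = Σ(broken) − Σ(formed) = 1872 − 1387 = +485 kJ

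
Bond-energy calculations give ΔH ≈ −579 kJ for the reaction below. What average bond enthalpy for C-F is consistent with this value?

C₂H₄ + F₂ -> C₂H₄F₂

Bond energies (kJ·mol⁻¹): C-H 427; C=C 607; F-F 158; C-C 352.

D(C-F) ≈ 496 kJ/mol

Let D be the C-F bond energy.
Σ(broken) = 4×427 + 1×607 + 1×158 = 2473
Σ(formed) = 1×352 + 2×D + 4×427 = 2060 + 2D
ΔH = Σ(broken) − Σ(formed) = (2473) − (2060 + 2D) = +413 − 2D
Setting this equal to −579 kJ gives 2D = 992, so D = 496 kJ/mol.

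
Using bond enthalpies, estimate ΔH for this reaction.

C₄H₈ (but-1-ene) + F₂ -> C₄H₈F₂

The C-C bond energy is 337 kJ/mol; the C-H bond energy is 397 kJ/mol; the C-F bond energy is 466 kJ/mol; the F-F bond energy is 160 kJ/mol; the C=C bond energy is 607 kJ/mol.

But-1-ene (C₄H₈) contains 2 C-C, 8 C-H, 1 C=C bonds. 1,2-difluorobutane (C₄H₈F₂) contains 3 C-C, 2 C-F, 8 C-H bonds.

Bonds broken (reactants):
  C-C: 2 × 337 = 674
  C-H: 8 × 397 = 3176
  C=C: 1 × 607 = 607
  F-F: 1 × 160 = 160
  Σ(broken) = 4617 kJ
Bonds formed (products):
  C-C: 3 × 337 = 1011
  C-F: 2 × 466 = 932
  C-H: 8 × 397 = 3176
  Σ(formed) = 5119 kJ
ΔH = Σ(broken) − Σ(formed) = 4617 − 5119 = −502 kJ

ΔH ≈ −502 kJ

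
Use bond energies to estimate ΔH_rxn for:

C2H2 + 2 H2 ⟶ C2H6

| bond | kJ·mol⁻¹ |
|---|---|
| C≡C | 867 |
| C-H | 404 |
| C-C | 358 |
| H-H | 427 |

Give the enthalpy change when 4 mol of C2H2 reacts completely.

ΔH = −1012 kJ

Bonds broken (reactants):
  C≡C: 1 × 867 = 867
  C-H: 2 × 404 = 808
  H-H: 2 × 427 = 854
  Σ(broken) = 2529 kJ
Bonds formed (products):
  C-C: 1 × 358 = 358
  C-H: 6 × 404 = 2424
  Σ(formed) = 2782 kJ
ΔH = Σ(broken) − Σ(formed) = 2529 − 2782 = −253 kJ
For 4× the reaction as written: 4 × (−253) = −1012 kJ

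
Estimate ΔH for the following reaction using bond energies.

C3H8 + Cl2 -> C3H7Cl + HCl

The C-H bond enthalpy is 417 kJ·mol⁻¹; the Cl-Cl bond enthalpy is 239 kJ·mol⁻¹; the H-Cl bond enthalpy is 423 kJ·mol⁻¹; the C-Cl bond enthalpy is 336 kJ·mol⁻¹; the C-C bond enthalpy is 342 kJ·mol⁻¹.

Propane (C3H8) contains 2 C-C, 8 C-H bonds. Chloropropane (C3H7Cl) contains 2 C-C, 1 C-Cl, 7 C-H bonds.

Bonds broken (reactants):
  C-C: 2 × 342 = 684
  C-H: 8 × 417 = 3336
  Cl-Cl: 1 × 239 = 239
  Σ(broken) = 4259 kJ
Bonds formed (products):
  C-C: 2 × 342 = 684
  C-Cl: 1 × 336 = 336
  C-H: 7 × 417 = 2919
  H-Cl: 1 × 423 = 423
  Σ(formed) = 4362 kJ
ΔH = Σ(broken) − Σ(formed) = 4259 − 4362 = −103 kJ

ΔH ≈ −103 kJ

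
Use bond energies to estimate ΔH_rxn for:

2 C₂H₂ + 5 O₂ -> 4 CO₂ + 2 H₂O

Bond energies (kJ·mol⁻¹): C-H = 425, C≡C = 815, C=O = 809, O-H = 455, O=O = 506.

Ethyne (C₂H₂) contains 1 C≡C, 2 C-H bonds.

Bonds broken (reactants):
  C≡C: 2 × 815 = 1630
  C-H: 4 × 425 = 1700
  O=O: 5 × 506 = 2530
  Σ(broken) = 5860 kJ
Bonds formed (products):
  C=O: 8 × 809 = 6472
  O-H: 4 × 455 = 1820
  Σ(formed) = 8292 kJ
ΔH = Σ(broken) − Σ(formed) = 5860 − 8292 = −2432 kJ

ΔH ≈ −2432 kJ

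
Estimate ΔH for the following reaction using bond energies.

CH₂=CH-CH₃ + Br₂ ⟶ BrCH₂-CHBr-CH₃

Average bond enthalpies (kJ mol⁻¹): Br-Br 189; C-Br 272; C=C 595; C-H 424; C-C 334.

ΔH ≈ −94 kJ

Bonds broken (reactants):
  Br-Br: 1 × 189 = 189
  C-C: 1 × 334 = 334
  C-H: 6 × 424 = 2544
  C=C: 1 × 595 = 595
  Σ(broken) = 3662 kJ
Bonds formed (products):
  C-Br: 2 × 272 = 544
  C-C: 2 × 334 = 668
  C-H: 6 × 424 = 2544
  Σ(formed) = 3756 kJ
ΔH = Σ(broken) − Σ(formed) = 3662 − 3756 = −94 kJ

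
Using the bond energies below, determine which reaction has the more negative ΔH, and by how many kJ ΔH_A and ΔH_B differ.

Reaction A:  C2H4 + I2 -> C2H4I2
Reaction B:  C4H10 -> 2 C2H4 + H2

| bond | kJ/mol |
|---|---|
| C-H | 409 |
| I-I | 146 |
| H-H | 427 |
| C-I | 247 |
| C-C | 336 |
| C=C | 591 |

Reaction A:
  Bonds broken (reactants):
    C-H: 4 × 409 = 1636
    C=C: 1 × 591 = 591
    I-I: 1 × 146 = 146
    Σ(broken) = 2373 kJ
  Bonds formed (products):
    C-C: 1 × 336 = 336
    C-H: 4 × 409 = 1636
    C-I: 2 × 247 = 494
    Σ(formed) = 2466 kJ
  ΔH_A = 2373 − 2466 = −93 kJ
Reaction B:
  Bonds broken (reactants):
    C-C: 3 × 336 = 1008
    C-H: 10 × 409 = 4090
    Σ(broken) = 5098 kJ
  Bonds formed (products):
    C-H: 8 × 409 = 3272
    C=C: 2 × 591 = 1182
    H-H: 1 × 427 = 427
    Σ(formed) = 4881 kJ
  ΔH_B = 5098 − 4881 = +217 kJ
ΔH_A − ΔH_B = −310 kJ, so reaction A has the more negative ΔH; |ΔH_A − ΔH_B| = 310 kJ.

Reaction A, by 310 kJ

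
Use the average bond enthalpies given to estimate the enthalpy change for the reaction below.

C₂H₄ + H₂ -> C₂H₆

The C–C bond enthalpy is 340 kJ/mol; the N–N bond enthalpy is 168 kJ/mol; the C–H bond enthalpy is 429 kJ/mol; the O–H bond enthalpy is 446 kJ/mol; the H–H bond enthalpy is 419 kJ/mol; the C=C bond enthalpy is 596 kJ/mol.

Bonds broken (reactants):
  C–H: 4 × 429 = 1716
  C=C: 1 × 596 = 596
  H–H: 1 × 419 = 419
  Σ(broken) = 2731 kJ
Bonds formed (products):
  C–C: 1 × 340 = 340
  C–H: 6 × 429 = 2574
  Σ(formed) = 2914 kJ
ΔH = Σ(broken) − Σ(formed) = 2731 − 2914 = −183 kJ

ΔH ≈ −183 kJ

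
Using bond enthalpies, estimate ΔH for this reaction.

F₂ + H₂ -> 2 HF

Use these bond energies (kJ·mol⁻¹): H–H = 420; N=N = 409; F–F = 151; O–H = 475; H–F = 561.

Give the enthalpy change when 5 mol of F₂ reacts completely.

ΔH = −2755 kJ

Bonds broken (reactants):
  F–F: 1 × 151 = 151
  H–H: 1 × 420 = 420
  Σ(broken) = 571 kJ
Bonds formed (products):
  H–F: 2 × 561 = 1122
  Σ(formed) = 1122 kJ
ΔH = Σ(broken) − Σ(formed) = 571 − 1122 = −551 kJ
For 5× the reaction as written: 5 × (−551) = −2755 kJ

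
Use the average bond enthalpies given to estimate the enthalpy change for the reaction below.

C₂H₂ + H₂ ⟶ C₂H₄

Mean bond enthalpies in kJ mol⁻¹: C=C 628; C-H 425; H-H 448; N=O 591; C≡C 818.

Bonds broken (reactants):
  C≡C: 1 × 818 = 818
  C-H: 2 × 425 = 850
  H-H: 1 × 448 = 448
  Σ(broken) = 2116 kJ
Bonds formed (products):
  C-H: 4 × 425 = 1700
  C=C: 1 × 628 = 628
  Σ(formed) = 2328 kJ
ΔH = Σ(broken) − Σ(formed) = 2116 − 2328 = −212 kJ

ΔH ≈ −212 kJ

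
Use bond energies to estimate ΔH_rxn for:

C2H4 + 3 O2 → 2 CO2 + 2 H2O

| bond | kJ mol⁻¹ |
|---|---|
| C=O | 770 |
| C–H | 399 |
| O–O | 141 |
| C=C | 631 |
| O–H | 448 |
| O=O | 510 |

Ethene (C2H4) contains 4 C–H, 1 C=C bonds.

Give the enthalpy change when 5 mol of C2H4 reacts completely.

ΔH = −5575 kJ

Bonds broken (reactants):
  C–H: 4 × 399 = 1596
  C=C: 1 × 631 = 631
  O=O: 3 × 510 = 1530
  Σ(broken) = 3757 kJ
Bonds formed (products):
  C=O: 4 × 770 = 3080
  O–H: 4 × 448 = 1792
  Σ(formed) = 4872 kJ
ΔH = Σ(broken) − Σ(formed) = 3757 − 4872 = −1115 kJ
For 5× the reaction as written: 5 × (−1115) = −5575 kJ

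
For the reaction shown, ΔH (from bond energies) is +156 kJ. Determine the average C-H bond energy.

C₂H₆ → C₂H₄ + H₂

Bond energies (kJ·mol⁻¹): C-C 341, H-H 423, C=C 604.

Let D be the C-H bond energy.
Σ(broken) = 1×341 + 6×D = 341 + 6D
Σ(formed) = 4×D + 1×604 + 1×423 = 1027 + 4D
ΔH = Σ(broken) − Σ(formed) = (341 + 6D) − (1027 + 4D) = −686 + 2D
Setting this equal to +156 kJ gives 2D = 842, so D = 421 kJ/mol.

D(C-H) ≈ 421 kJ/mol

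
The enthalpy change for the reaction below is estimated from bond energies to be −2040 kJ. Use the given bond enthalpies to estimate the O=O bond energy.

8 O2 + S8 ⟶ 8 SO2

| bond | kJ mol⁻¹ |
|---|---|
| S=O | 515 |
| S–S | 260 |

Let D be the O=O bond energy.
Σ(broken) = 8×D + 8×260 = 2080 + 8D
Σ(formed) = 16×515 = 8240
ΔH = Σ(broken) − Σ(formed) = (2080 + 8D) − (8240) = −6160 + 8D
Setting this equal to −2040 kJ gives 8D = 4120, so D = 515 kJ/mol.

D(O=O) ≈ 515 kJ/mol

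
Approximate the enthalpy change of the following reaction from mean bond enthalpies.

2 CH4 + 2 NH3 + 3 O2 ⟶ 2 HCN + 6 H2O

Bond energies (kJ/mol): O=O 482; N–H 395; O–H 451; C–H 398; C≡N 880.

Bonds broken (reactants):
  C–H: 8 × 398 = 3184
  N–H: 6 × 395 = 2370
  O=O: 3 × 482 = 1446
  Σ(broken) = 7000 kJ
Bonds formed (products):
  C≡N: 2 × 880 = 1760
  C–H: 2 × 398 = 796
  O–H: 12 × 451 = 5412
  Σ(formed) = 7968 kJ
ΔH = Σ(broken) − Σ(formed) = 7000 − 7968 = −968 kJ

ΔH ≈ −968 kJ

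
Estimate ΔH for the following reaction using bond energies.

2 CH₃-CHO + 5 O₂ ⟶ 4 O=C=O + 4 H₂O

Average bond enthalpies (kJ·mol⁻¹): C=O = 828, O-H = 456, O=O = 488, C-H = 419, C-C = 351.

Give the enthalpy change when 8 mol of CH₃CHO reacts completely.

ΔH = −8488 kJ

Bonds broken (reactants):
  C-C: 2 × 351 = 702
  C-H: 8 × 419 = 3352
  C=O: 2 × 828 = 1656
  O=O: 5 × 488 = 2440
  Σ(broken) = 8150 kJ
Bonds formed (products):
  C=O: 8 × 828 = 6624
  O-H: 8 × 456 = 3648
  Σ(formed) = 10272 kJ
ΔH = Σ(broken) − Σ(formed) = 8150 − 10272 = −2122 kJ
For 4× the reaction as written: 4 × (−2122) = −8488 kJ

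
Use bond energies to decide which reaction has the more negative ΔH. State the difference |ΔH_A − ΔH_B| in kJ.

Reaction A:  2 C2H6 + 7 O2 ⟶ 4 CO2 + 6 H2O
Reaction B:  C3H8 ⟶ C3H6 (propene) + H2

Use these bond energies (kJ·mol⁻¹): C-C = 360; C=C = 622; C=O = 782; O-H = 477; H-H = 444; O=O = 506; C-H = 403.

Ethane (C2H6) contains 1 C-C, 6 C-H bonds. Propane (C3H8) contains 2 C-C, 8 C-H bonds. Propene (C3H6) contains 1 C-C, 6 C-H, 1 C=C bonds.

Reaction A:
  Bonds broken (reactants):
    C-C: 2 × 360 = 720
    C-H: 12 × 403 = 4836
    O=O: 7 × 506 = 3542
    Σ(broken) = 9098 kJ
  Bonds formed (products):
    C=O: 8 × 782 = 6256
    O-H: 12 × 477 = 5724
    Σ(formed) = 11980 kJ
  ΔH_A = 9098 − 11980 = −2882 kJ
Reaction B:
  Bonds broken (reactants):
    C-C: 2 × 360 = 720
    C-H: 8 × 403 = 3224
    Σ(broken) = 3944 kJ
  Bonds formed (products):
    C-C: 1 × 360 = 360
    C-H: 6 × 403 = 2418
    C=C: 1 × 622 = 622
    H-H: 1 × 444 = 444
    Σ(formed) = 3844 kJ
  ΔH_B = 3944 − 3844 = +100 kJ
ΔH_A − ΔH_B = −2982 kJ, so reaction A has the more negative ΔH; |ΔH_A − ΔH_B| = 2982 kJ.

Reaction A, by 2982 kJ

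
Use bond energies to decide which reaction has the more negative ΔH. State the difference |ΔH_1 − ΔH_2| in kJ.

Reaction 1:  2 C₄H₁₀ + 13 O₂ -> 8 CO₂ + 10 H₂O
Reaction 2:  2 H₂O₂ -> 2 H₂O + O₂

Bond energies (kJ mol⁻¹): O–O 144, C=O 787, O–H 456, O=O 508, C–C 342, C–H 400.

Reaction 1, by 4836 kJ

Reaction 1:
  Bonds broken (reactants):
    C–C: 6 × 342 = 2052
    C–H: 20 × 400 = 8000
    O=O: 13 × 508 = 6604
    Σ(broken) = 16656 kJ
  Bonds formed (products):
    C=O: 16 × 787 = 12592
    O–H: 20 × 456 = 9120
    Σ(formed) = 21712 kJ
  ΔH_1 = 16656 − 21712 = −5056 kJ
Reaction 2:
  Bonds broken (reactants):
    O–H: 4 × 456 = 1824
    O–O: 2 × 144 = 288
    Σ(broken) = 2112 kJ
  Bonds formed (products):
    O–H: 4 × 456 = 1824
    O=O: 1 × 508 = 508
    Σ(formed) = 2332 kJ
  ΔH_2 = 2112 − 2332 = −220 kJ
ΔH_1 − ΔH_2 = −4836 kJ, so reaction 1 has the more negative ΔH; |ΔH_1 − ΔH_2| = 4836 kJ.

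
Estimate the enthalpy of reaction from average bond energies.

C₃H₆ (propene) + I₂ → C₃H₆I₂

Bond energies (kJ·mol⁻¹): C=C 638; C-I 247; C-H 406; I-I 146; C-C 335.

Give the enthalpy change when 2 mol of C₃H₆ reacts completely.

Bonds broken (reactants):
  C-C: 1 × 335 = 335
  C-H: 6 × 406 = 2436
  C=C: 1 × 638 = 638
  I-I: 1 × 146 = 146
  Σ(broken) = 3555 kJ
Bonds formed (products):
  C-C: 2 × 335 = 670
  C-H: 6 × 406 = 2436
  C-I: 2 × 247 = 494
  Σ(formed) = 3600 kJ
ΔH = Σ(broken) − Σ(formed) = 3555 − 3600 = −45 kJ
For 2× the reaction as written: 2 × (−45) = −90 kJ

ΔH = −90 kJ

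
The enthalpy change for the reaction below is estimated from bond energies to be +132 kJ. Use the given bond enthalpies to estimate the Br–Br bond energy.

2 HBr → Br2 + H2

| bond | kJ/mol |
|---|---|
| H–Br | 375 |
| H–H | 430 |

Let D be the Br–Br bond energy.
Σ(broken) = 2×375 = 750
Σ(formed) = 1×D + 1×430 = 430 + D
ΔH = Σ(broken) − Σ(formed) = (750) − (430 + D) = +320 − D
Setting this equal to +132 kJ gives D = 188 kJ/mol.

D(Br–Br) ≈ 188 kJ/mol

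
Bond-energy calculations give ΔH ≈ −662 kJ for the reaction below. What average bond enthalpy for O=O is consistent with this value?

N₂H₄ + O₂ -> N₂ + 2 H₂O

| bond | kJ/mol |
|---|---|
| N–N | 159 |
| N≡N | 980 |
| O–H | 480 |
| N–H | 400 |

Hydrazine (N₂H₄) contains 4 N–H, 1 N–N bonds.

Let D be the O=O bond energy.
Σ(broken) = 4×400 + 1×159 + 1×D = 1759 + D
Σ(formed) = 1×980 + 4×480 = 2900
ΔH = Σ(broken) − Σ(formed) = (1759 + D) − (2900) = −1141 + D
Setting this equal to −662 kJ gives D = 479 kJ/mol.

D(O=O) ≈ 479 kJ/mol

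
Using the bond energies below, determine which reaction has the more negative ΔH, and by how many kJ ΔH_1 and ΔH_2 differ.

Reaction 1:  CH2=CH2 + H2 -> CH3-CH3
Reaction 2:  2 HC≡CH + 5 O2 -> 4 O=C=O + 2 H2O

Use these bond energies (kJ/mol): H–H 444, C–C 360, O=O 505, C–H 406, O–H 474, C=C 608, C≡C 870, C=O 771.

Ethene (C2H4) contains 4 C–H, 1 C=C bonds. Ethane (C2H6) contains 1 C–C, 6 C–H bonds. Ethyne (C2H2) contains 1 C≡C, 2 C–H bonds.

Reaction 2, by 2055 kJ

Reaction 1:
  Bonds broken (reactants):
    C–H: 4 × 406 = 1624
    C=C: 1 × 608 = 608
    H–H: 1 × 444 = 444
    Σ(broken) = 2676 kJ
  Bonds formed (products):
    C–C: 1 × 360 = 360
    C–H: 6 × 406 = 2436
    Σ(formed) = 2796 kJ
  ΔH_1 = 2676 − 2796 = −120 kJ
Reaction 2:
  Bonds broken (reactants):
    C≡C: 2 × 870 = 1740
    C–H: 4 × 406 = 1624
    O=O: 5 × 505 = 2525
    Σ(broken) = 5889 kJ
  Bonds formed (products):
    C=O: 8 × 771 = 6168
    O–H: 4 × 474 = 1896
    Σ(formed) = 8064 kJ
  ΔH_2 = 5889 − 8064 = −2175 kJ
ΔH_1 − ΔH_2 = +2055 kJ, so reaction 2 has the more negative ΔH; |ΔH_1 − ΔH_2| = 2055 kJ.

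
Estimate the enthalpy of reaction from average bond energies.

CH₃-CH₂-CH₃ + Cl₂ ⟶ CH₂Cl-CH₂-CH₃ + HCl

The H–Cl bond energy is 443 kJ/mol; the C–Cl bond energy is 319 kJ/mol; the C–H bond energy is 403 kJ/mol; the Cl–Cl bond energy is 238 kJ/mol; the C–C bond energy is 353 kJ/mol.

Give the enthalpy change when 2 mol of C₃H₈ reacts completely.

ΔH = −242 kJ

Bonds broken (reactants):
  C–C: 2 × 353 = 706
  C–H: 8 × 403 = 3224
  Cl–Cl: 1 × 238 = 238
  Σ(broken) = 4168 kJ
Bonds formed (products):
  C–C: 2 × 353 = 706
  C–Cl: 1 × 319 = 319
  C–H: 7 × 403 = 2821
  H–Cl: 1 × 443 = 443
  Σ(formed) = 4289 kJ
ΔH = Σ(broken) − Σ(formed) = 4168 − 4289 = −121 kJ
For 2× the reaction as written: 2 × (−121) = −242 kJ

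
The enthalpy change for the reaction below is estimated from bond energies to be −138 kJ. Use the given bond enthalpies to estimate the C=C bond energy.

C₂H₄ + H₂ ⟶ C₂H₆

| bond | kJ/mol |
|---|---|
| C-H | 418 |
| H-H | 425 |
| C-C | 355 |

Let D be the C=C bond energy.
Σ(broken) = 4×418 + 1×D + 1×425 = 2097 + D
Σ(formed) = 1×355 + 6×418 = 2863
ΔH = Σ(broken) − Σ(formed) = (2097 + D) − (2863) = −766 + D
Setting this equal to −138 kJ gives D = 628 kJ/mol.

D(C=C) ≈ 628 kJ/mol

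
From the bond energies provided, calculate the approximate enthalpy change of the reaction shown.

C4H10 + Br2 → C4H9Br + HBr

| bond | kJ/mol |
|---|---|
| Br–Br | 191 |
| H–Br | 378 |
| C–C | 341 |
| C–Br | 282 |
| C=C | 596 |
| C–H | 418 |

Bonds broken (reactants):
  Br–Br: 1 × 191 = 191
  C–C: 3 × 341 = 1023
  C–H: 10 × 418 = 4180
  Σ(broken) = 5394 kJ
Bonds formed (products):
  C–Br: 1 × 282 = 282
  C–C: 3 × 341 = 1023
  C–H: 9 × 418 = 3762
  H–Br: 1 × 378 = 378
  Σ(formed) = 5445 kJ
ΔH = Σ(broken) − Σ(formed) = 5394 − 5445 = −51 kJ

ΔH ≈ −51 kJ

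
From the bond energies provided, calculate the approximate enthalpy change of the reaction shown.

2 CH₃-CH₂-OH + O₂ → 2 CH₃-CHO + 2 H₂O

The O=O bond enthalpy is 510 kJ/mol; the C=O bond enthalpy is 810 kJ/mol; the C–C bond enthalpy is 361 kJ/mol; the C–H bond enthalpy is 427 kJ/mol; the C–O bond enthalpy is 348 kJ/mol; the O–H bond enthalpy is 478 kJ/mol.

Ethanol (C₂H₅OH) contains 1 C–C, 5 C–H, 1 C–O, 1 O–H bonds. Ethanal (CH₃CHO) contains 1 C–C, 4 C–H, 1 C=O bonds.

Bonds broken (reactants):
  C–C: 2 × 361 = 722
  C–H: 10 × 427 = 4270
  C–O: 2 × 348 = 696
  O–H: 2 × 478 = 956
  O=O: 1 × 510 = 510
  Σ(broken) = 7154 kJ
Bonds formed (products):
  C–C: 2 × 361 = 722
  C–H: 8 × 427 = 3416
  C=O: 2 × 810 = 1620
  O–H: 4 × 478 = 1912
  Σ(formed) = 7670 kJ
ΔH = Σ(broken) − Σ(formed) = 7154 − 7670 = −516 kJ

ΔH ≈ −516 kJ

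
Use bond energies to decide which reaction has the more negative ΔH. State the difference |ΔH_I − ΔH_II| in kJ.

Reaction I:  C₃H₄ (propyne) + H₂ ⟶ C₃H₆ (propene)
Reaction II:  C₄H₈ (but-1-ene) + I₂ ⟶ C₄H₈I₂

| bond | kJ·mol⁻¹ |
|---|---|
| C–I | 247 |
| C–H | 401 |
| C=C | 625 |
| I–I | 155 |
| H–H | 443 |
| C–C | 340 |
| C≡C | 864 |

Reaction I:
  Bonds broken (reactants):
    C≡C: 1 × 864 = 864
    C–C: 1 × 340 = 340
    C–H: 4 × 401 = 1604
    H–H: 1 × 443 = 443
    Σ(broken) = 3251 kJ
  Bonds formed (products):
    C–C: 1 × 340 = 340
    C–H: 6 × 401 = 2406
    C=C: 1 × 625 = 625
    Σ(formed) = 3371 kJ
  ΔH_I = 3251 − 3371 = −120 kJ
Reaction II:
  Bonds broken (reactants):
    C–C: 2 × 340 = 680
    C–H: 8 × 401 = 3208
    C=C: 1 × 625 = 625
    I–I: 1 × 155 = 155
    Σ(broken) = 4668 kJ
  Bonds formed (products):
    C–C: 3 × 340 = 1020
    C–H: 8 × 401 = 3208
    C–I: 2 × 247 = 494
    Σ(formed) = 4722 kJ
  ΔH_II = 4668 − 4722 = −54 kJ
ΔH_I − ΔH_II = −66 kJ, so reaction I has the more negative ΔH; |ΔH_I − ΔH_II| = 66 kJ.

Reaction I, by 66 kJ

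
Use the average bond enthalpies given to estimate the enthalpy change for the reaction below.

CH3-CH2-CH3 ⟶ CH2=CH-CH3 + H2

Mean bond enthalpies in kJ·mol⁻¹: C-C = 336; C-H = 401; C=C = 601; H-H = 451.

Bonds broken (reactants):
  C-C: 2 × 336 = 672
  C-H: 8 × 401 = 3208
  Σ(broken) = 3880 kJ
Bonds formed (products):
  C-C: 1 × 336 = 336
  C-H: 6 × 401 = 2406
  C=C: 1 × 601 = 601
  H-H: 1 × 451 = 451
  Σ(formed) = 3794 kJ
ΔH = Σ(broken) − Σ(formed) = 3880 − 3794 = +86 kJ

ΔH ≈ +86 kJ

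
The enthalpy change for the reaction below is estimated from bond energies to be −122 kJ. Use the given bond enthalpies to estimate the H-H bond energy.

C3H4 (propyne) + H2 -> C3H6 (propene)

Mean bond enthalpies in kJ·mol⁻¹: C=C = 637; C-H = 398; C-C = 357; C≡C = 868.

Let D be the H-H bond energy.
Σ(broken) = 1×868 + 1×357 + 4×398 + 1×D = 2817 + D
Σ(formed) = 1×357 + 6×398 + 1×637 = 3382
ΔH = Σ(broken) − Σ(formed) = (2817 + D) − (3382) = −565 + D
Setting this equal to −122 kJ gives D = 443 kJ/mol.

D(H-H) ≈ 443 kJ/mol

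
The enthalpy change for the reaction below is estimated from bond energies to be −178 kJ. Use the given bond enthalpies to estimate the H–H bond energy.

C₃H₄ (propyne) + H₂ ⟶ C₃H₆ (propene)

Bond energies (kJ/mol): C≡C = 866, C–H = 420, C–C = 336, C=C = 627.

D(H–H) ≈ 423 kJ/mol

Let D be the H–H bond energy.
Σ(broken) = 1×866 + 1×336 + 4×420 + 1×D = 2882 + D
Σ(formed) = 1×336 + 6×420 + 1×627 = 3483
ΔH = Σ(broken) − Σ(formed) = (2882 + D) − (3483) = −601 + D
Setting this equal to −178 kJ gives D = 423 kJ/mol.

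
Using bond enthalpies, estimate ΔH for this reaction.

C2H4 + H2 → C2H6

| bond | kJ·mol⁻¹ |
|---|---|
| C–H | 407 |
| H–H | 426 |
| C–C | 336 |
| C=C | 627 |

Bonds broken (reactants):
  C–H: 4 × 407 = 1628
  C=C: 1 × 627 = 627
  H–H: 1 × 426 = 426
  Σ(broken) = 2681 kJ
Bonds formed (products):
  C–C: 1 × 336 = 336
  C–H: 6 × 407 = 2442
  Σ(formed) = 2778 kJ
ΔH = Σ(broken) − Σ(formed) = 2681 − 2778 = −97 kJ

ΔH ≈ −97 kJ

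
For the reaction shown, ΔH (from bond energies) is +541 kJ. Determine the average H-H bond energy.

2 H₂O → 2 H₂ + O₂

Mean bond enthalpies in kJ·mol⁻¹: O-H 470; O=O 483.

D(H-H) ≈ 428 kJ/mol

Let D be the H-H bond energy.
Σ(broken) = 4×470 = 1880
Σ(formed) = 2×D + 1×483 = 483 + 2D
ΔH = Σ(broken) − Σ(formed) = (1880) − (483 + 2D) = +1397 − 2D
Setting this equal to +541 kJ gives 2D = 856, so D = 428 kJ/mol.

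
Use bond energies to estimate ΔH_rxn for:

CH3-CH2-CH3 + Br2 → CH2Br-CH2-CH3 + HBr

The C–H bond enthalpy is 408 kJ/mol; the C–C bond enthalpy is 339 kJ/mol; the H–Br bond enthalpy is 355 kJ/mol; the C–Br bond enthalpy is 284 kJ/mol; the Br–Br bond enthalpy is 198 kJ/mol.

ΔH ≈ −33 kJ

Bonds broken (reactants):
  Br–Br: 1 × 198 = 198
  C–C: 2 × 339 = 678
  C–H: 8 × 408 = 3264
  Σ(broken) = 4140 kJ
Bonds formed (products):
  C–Br: 1 × 284 = 284
  C–C: 2 × 339 = 678
  C–H: 7 × 408 = 2856
  H–Br: 1 × 355 = 355
  Σ(formed) = 4173 kJ
ΔH = Σ(broken) − Σ(formed) = 4140 − 4173 = −33 kJ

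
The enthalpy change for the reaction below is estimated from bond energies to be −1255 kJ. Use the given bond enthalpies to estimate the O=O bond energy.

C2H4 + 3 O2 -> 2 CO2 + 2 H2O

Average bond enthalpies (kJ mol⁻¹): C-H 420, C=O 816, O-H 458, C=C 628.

Let D be the O=O bond energy.
Σ(broken) = 4×420 + 1×628 + 3×D = 2308 + 3D
Σ(formed) = 4×816 + 4×458 = 5096
ΔH = Σ(broken) − Σ(formed) = (2308 + 3D) − (5096) = −2788 + 3D
Setting this equal to −1255 kJ gives 3D = 1533, so D = 511 kJ/mol.

D(O=O) ≈ 511 kJ/mol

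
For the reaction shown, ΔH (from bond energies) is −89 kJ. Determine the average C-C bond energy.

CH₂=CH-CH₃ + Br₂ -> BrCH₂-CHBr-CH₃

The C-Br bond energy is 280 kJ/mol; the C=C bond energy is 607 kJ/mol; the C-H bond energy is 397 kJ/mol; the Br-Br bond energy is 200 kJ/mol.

D(C-C) ≈ 336 kJ/mol

Let D be the C-C bond energy.
Σ(broken) = 1×200 + 1×D + 6×397 + 1×607 = 3189 + D
Σ(formed) = 2×280 + 2×D + 6×397 = 2942 + 2D
ΔH = Σ(broken) − Σ(formed) = (3189 + D) − (2942 + 2D) = +247 − D
Setting this equal to −89 kJ gives D = 336 kJ/mol.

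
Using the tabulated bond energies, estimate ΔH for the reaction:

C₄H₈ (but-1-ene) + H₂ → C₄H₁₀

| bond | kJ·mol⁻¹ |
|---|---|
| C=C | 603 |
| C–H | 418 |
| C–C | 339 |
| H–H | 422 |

Bonds broken (reactants):
  C–C: 2 × 339 = 678
  C–H: 8 × 418 = 3344
  C=C: 1 × 603 = 603
  H–H: 1 × 422 = 422
  Σ(broken) = 5047 kJ
Bonds formed (products):
  C–C: 3 × 339 = 1017
  C–H: 10 × 418 = 4180
  Σ(formed) = 5197 kJ
ΔH = Σ(broken) − Σ(formed) = 5047 − 5197 = −150 kJ

ΔH ≈ −150 kJ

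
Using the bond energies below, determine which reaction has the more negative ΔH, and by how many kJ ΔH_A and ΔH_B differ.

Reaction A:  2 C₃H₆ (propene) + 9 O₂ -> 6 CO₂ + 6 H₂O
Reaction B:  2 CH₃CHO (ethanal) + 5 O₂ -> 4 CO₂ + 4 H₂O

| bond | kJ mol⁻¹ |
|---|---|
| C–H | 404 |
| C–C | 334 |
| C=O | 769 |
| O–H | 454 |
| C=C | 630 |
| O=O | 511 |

Reaction A, by 1510 kJ

Reaction A:
  Bonds broken (reactants):
    C–C: 2 × 334 = 668
    C–H: 12 × 404 = 4848
    C=C: 2 × 630 = 1260
    O=O: 9 × 511 = 4599
    Σ(broken) = 11375 kJ
  Bonds formed (products):
    C=O: 12 × 769 = 9228
    O–H: 12 × 454 = 5448
    Σ(formed) = 14676 kJ
  ΔH_A = 11375 − 14676 = −3301 kJ
Reaction B:
  Bonds broken (reactants):
    C–C: 2 × 334 = 668
    C–H: 8 × 404 = 3232
    C=O: 2 × 769 = 1538
    O=O: 5 × 511 = 2555
    Σ(broken) = 7993 kJ
  Bonds formed (products):
    C=O: 8 × 769 = 6152
    O–H: 8 × 454 = 3632
    Σ(formed) = 9784 kJ
  ΔH_B = 7993 − 9784 = −1791 kJ
ΔH_A − ΔH_B = −1510 kJ, so reaction A has the more negative ΔH; |ΔH_A − ΔH_B| = 1510 kJ.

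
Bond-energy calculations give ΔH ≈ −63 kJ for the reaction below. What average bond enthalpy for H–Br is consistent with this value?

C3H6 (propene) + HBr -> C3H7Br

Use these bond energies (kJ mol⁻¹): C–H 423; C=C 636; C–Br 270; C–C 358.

Let D be the H–Br bond energy.
Σ(broken) = 1×358 + 6×423 + 1×636 + 1×D = 3532 + D
Σ(formed) = 1×270 + 2×358 + 7×423 = 3947
ΔH = Σ(broken) − Σ(formed) = (3532 + D) − (3947) = −415 + D
Setting this equal to −63 kJ gives D = 352 kJ/mol.

D(H–Br) ≈ 352 kJ/mol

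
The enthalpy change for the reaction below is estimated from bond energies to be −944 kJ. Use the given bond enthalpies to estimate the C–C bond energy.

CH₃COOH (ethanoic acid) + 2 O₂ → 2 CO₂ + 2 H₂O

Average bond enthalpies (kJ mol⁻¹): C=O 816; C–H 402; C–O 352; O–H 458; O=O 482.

Let D be the C–C bond energy.
Σ(broken) = 1×D + 3×402 + 1×352 + 1×816 + 1×458 + 2×482 = 3796 + D
Σ(formed) = 4×816 + 4×458 = 5096
ΔH = Σ(broken) − Σ(formed) = (3796 + D) − (5096) = −1300 + D
Setting this equal to −944 kJ gives D = 356 kJ/mol.

D(C–C) ≈ 356 kJ/mol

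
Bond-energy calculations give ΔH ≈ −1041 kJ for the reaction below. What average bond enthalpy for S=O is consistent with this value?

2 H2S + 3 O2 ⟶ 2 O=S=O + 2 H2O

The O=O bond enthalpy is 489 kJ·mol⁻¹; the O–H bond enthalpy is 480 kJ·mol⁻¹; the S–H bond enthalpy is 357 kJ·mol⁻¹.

D(S=O) ≈ 504 kJ/mol

Let D be the S=O bond energy.
Σ(broken) = 3×489 + 4×357 = 2895
Σ(formed) = 4×480 + 4×D = 1920 + 4D
ΔH = Σ(broken) − Σ(formed) = (2895) − (1920 + 4D) = +975 − 4D
Setting this equal to −1041 kJ gives 4D = 2016, so D = 504 kJ/mol.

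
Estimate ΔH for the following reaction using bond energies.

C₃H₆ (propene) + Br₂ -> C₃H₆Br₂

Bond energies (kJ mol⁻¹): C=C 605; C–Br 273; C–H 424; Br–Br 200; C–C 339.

ΔH ≈ −80 kJ

Bonds broken (reactants):
  Br–Br: 1 × 200 = 200
  C–C: 1 × 339 = 339
  C–H: 6 × 424 = 2544
  C=C: 1 × 605 = 605
  Σ(broken) = 3688 kJ
Bonds formed (products):
  C–Br: 2 × 273 = 546
  C–C: 2 × 339 = 678
  C–H: 6 × 424 = 2544
  Σ(formed) = 3768 kJ
ΔH = Σ(broken) − Σ(formed) = 3688 − 3768 = −80 kJ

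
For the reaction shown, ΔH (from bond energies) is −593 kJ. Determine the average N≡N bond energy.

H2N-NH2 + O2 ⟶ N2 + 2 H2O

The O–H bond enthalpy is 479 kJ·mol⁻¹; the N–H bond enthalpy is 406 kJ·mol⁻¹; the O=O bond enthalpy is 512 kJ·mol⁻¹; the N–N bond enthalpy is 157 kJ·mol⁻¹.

Let D be the N≡N bond energy.
Σ(broken) = 4×406 + 1×157 + 1×512 = 2293
Σ(formed) = 1×D + 4×479 = 1916 + D
ΔH = Σ(broken) − Σ(formed) = (2293) − (1916 + D) = +377 − D
Setting this equal to −593 kJ gives D = 970 kJ/mol.

D(N≡N) ≈ 970 kJ/mol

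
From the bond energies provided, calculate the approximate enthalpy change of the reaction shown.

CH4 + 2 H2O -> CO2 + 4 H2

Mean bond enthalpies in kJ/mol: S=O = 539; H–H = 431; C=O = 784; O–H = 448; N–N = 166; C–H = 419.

Bonds broken (reactants):
  C–H: 4 × 419 = 1676
  O–H: 4 × 448 = 1792
  Σ(broken) = 3468 kJ
Bonds formed (products):
  C=O: 2 × 784 = 1568
  H–H: 4 × 431 = 1724
  Σ(formed) = 3292 kJ
ΔH = Σ(broken) − Σ(formed) = 3468 − 3292 = +176 kJ

ΔH ≈ +176 kJ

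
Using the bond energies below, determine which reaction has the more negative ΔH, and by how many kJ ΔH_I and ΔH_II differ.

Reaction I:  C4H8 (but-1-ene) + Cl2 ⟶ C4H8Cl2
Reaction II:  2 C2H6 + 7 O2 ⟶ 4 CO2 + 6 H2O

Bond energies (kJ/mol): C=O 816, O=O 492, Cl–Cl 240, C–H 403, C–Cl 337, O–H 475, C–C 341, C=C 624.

Reaction I:
  Bonds broken (reactants):
    C–C: 2 × 341 = 682
    C–H: 8 × 403 = 3224
    C=C: 1 × 624 = 624
    Cl–Cl: 1 × 240 = 240
    Σ(broken) = 4770 kJ
  Bonds formed (products):
    C–C: 3 × 341 = 1023
    C–Cl: 2 × 337 = 674
    C–H: 8 × 403 = 3224
    Σ(formed) = 4921 kJ
  ΔH_I = 4770 − 4921 = −151 kJ
Reaction II:
  Bonds broken (reactants):
    C–C: 2 × 341 = 682
    C–H: 12 × 403 = 4836
    O=O: 7 × 492 = 3444
    Σ(broken) = 8962 kJ
  Bonds formed (products):
    C=O: 8 × 816 = 6528
    O–H: 12 × 475 = 5700
    Σ(formed) = 12228 kJ
  ΔH_II = 8962 − 12228 = −3266 kJ
ΔH_I − ΔH_II = +3115 kJ, so reaction II has the more negative ΔH; |ΔH_I − ΔH_II| = 3115 kJ.

Reaction II, by 3115 kJ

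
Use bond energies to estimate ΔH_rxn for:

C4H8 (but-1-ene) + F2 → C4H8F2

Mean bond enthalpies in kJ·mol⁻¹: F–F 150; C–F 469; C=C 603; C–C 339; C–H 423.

Bonds broken (reactants):
  C–C: 2 × 339 = 678
  C–H: 8 × 423 = 3384
  C=C: 1 × 603 = 603
  F–F: 1 × 150 = 150
  Σ(broken) = 4815 kJ
Bonds formed (products):
  C–C: 3 × 339 = 1017
  C–F: 2 × 469 = 938
  C–H: 8 × 423 = 3384
  Σ(formed) = 5339 kJ
ΔH = Σ(broken) − Σ(formed) = 4815 − 5339 = −524 kJ

ΔH ≈ −524 kJ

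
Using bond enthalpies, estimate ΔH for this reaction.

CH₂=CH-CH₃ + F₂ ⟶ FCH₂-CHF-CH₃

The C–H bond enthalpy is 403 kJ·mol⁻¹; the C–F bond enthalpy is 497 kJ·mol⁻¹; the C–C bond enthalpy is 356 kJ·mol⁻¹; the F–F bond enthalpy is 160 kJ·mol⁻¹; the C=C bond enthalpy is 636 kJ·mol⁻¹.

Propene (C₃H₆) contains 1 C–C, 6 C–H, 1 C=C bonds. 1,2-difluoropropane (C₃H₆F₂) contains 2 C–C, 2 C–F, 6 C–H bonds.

ΔH ≈ −554 kJ

Bonds broken (reactants):
  C–C: 1 × 356 = 356
  C–H: 6 × 403 = 2418
  C=C: 1 × 636 = 636
  F–F: 1 × 160 = 160
  Σ(broken) = 3570 kJ
Bonds formed (products):
  C–C: 2 × 356 = 712
  C–F: 2 × 497 = 994
  C–H: 6 × 403 = 2418
  Σ(formed) = 4124 kJ
ΔH = Σ(broken) − Σ(formed) = 3570 − 4124 = −554 kJ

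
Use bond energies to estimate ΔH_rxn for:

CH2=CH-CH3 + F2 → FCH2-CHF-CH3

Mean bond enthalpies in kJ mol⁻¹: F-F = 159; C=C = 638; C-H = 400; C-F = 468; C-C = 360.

Bonds broken (reactants):
  C-C: 1 × 360 = 360
  C-H: 6 × 400 = 2400
  C=C: 1 × 638 = 638
  F-F: 1 × 159 = 159
  Σ(broken) = 3557 kJ
Bonds formed (products):
  C-C: 2 × 360 = 720
  C-F: 2 × 468 = 936
  C-H: 6 × 400 = 2400
  Σ(formed) = 4056 kJ
ΔH = Σ(broken) − Σ(formed) = 3557 − 4056 = −499 kJ

ΔH ≈ −499 kJ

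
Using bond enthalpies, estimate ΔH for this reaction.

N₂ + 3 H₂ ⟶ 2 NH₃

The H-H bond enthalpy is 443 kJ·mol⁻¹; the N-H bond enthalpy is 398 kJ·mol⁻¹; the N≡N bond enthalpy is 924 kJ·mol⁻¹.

Bonds broken (reactants):
  H-H: 3 × 443 = 1329
  N≡N: 1 × 924 = 924
  Σ(broken) = 2253 kJ
Bonds formed (products):
  N-H: 6 × 398 = 2388
  Σ(formed) = 2388 kJ
ΔH = Σ(broken) − Σ(formed) = 2253 − 2388 = −135 kJ

ΔH ≈ −135 kJ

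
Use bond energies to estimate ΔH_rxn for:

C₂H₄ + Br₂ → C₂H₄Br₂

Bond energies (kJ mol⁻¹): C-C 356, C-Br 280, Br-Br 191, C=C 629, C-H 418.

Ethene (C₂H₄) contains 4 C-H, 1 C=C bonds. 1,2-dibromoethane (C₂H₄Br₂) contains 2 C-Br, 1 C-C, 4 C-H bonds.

Bonds broken (reactants):
  Br-Br: 1 × 191 = 191
  C-H: 4 × 418 = 1672
  C=C: 1 × 629 = 629
  Σ(broken) = 2492 kJ
Bonds formed (products):
  C-Br: 2 × 280 = 560
  C-C: 1 × 356 = 356
  C-H: 4 × 418 = 1672
  Σ(formed) = 2588 kJ
ΔH = Σ(broken) − Σ(formed) = 2492 − 2588 = −96 kJ

ΔH ≈ −96 kJ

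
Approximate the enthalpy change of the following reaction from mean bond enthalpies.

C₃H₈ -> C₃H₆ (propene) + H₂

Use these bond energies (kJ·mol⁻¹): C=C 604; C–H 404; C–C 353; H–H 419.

Bonds broken (reactants):
  C–C: 2 × 353 = 706
  C–H: 8 × 404 = 3232
  Σ(broken) = 3938 kJ
Bonds formed (products):
  C–C: 1 × 353 = 353
  C–H: 6 × 404 = 2424
  C=C: 1 × 604 = 604
  H–H: 1 × 419 = 419
  Σ(formed) = 3800 kJ
ΔH = Σ(broken) − Σ(formed) = 3938 − 3800 = +138 kJ

ΔH ≈ +138 kJ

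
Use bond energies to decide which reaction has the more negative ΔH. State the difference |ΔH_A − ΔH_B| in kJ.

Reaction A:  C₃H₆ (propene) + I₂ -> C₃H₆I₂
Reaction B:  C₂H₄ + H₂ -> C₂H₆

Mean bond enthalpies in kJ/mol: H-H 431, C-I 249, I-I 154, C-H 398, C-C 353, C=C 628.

Reaction B, by 21 kJ

Reaction A:
  Bonds broken (reactants):
    C-C: 1 × 353 = 353
    C-H: 6 × 398 = 2388
    C=C: 1 × 628 = 628
    I-I: 1 × 154 = 154
    Σ(broken) = 3523 kJ
  Bonds formed (products):
    C-C: 2 × 353 = 706
    C-H: 6 × 398 = 2388
    C-I: 2 × 249 = 498
    Σ(formed) = 3592 kJ
  ΔH_A = 3523 − 3592 = −69 kJ
Reaction B:
  Bonds broken (reactants):
    C-H: 4 × 398 = 1592
    C=C: 1 × 628 = 628
    H-H: 1 × 431 = 431
    Σ(broken) = 2651 kJ
  Bonds formed (products):
    C-C: 1 × 353 = 353
    C-H: 6 × 398 = 2388
    Σ(formed) = 2741 kJ
  ΔH_B = 2651 − 2741 = −90 kJ
ΔH_A − ΔH_B = +21 kJ, so reaction B has the more negative ΔH; |ΔH_A − ΔH_B| = 21 kJ.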